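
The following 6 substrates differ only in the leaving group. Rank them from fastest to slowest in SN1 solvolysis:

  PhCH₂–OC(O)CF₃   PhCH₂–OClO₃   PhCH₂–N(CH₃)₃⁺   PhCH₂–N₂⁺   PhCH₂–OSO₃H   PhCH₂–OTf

With the same alkyl group throughout, only the leaving group differentiates the rates.
A good leaving group is a weak base: the lower the pKₐ of its conjugate acid, the more readily it departs.
PhCH₂–N₂⁺ loses N₂: no meaningful conjugate acid; N₂ departs as an exceptionally stable neutral molecule
PhCH₂–OTf loses OTf⁻: pKₐ(CF₃SO₃H (triflic acid)) ≈ -14
PhCH₂–OClO₃ loses ClO₄⁻: pKₐ(HClO₄) ≈ -10
PhCH₂–OSO₃H loses HSO₄⁻: pKₐ(H₂SO₄) ≈ -3
PhCH₂–OC(O)CF₃ loses CF₃COO⁻: pKₐ(CF₃COOH) ≈ 0.2
PhCH₂–N(CH₃)₃⁺ loses NR'₃: pKₐ(R'₃NH⁺) ≈ 10.7

PhCH₂–N₂⁺ > PhCH₂–OTf > PhCH₂–OClO₃ > PhCH₂–OSO₃H > PhCH₂–OC(O)CF₃ > PhCH₂–N(CH₃)₃⁺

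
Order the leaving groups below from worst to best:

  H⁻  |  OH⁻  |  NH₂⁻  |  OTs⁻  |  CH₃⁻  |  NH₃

CH₃⁻ < NH₂⁻ < H⁻ < OH⁻ < NH₃ < OTs⁻

The more stable X⁻ (or X) is on its own — i.e. the weaker a base it is — the better a leaving group it makes.
OTs⁻: pKₐ(p-CH₃C₆H₄SO₃H (TsOH)) ≈ -2.8 — resonance-delocalised arenesulfonate
NH₃: pKₐ(NH₄⁺) ≈ 9.2 — neutral but moderately basic; leaves from R–NH₃⁺
OH⁻: pKₐ(H₂O) ≈ 15.7 — strong base; essentially never leaves without prior activation
H⁻: pKₐ(H₂) ≈ 36 — extremely strong base; leaves only in special hydride-transfer contexts
NH₂⁻: pKₐ(NH₃) ≈ 38 — extremely strong base; never a leaving group
CH₃⁻: pKₐ(CH₄) ≈ 48
The question asks for worst first, so the sequence is read in increasing leaving-group ability.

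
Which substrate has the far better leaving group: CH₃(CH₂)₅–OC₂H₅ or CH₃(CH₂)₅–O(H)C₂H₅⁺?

CH₃(CH₂)₅–O(H)C₂H₅⁺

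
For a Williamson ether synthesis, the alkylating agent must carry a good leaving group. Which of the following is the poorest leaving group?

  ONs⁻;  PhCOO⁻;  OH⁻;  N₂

A good leaving group is a weak base: the lower the pKₐ of its conjugate acid, the more readily it departs.
N₂: no meaningful conjugate acid; N₂ departs as an exceptionally stable neutral molecule
ONs⁻: pKₐ(p-O₂NC₆H₄SO₃H) ≈ -3.5
PhCOO⁻: pKₐ(C₆H₅COOH) ≈ 4.2
OH⁻: pKₐ(H₂O) ≈ 15.7

OH⁻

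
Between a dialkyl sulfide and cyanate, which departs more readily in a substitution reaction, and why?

a dialkyl sulfide

a dialkyl sulfide is the better leaving group.
pKₐ(R'₂SH⁺) ≈ -7 versus pKₐ(HOCN) ≈ 3.5: a dialkyl sulfide is the much weaker base.
Neutral; leaves from a sulfonium salt (R–SR'₂⁺).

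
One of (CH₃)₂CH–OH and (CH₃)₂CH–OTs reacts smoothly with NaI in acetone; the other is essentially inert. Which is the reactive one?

From (CH₃)₂CH–OH the departing group would be OH⁻ (pKₐ(H₂O) ≈ 15.7). Strong base; essentially never leaves without prior activation.
From (CH₃)₂CH–OTs the leaving group is OTs⁻ (pKₐ(p-CH₃C₆H₄SO₃H (TsOH)) ≈ -2.8). Resonance-delocalised arenesulfonate.
(In practice (CH₃)₂CH–OTs is made from (CH₃)₂CH–OH by treatment with TsCl / pyridine, converting the hydroxyl into a tosylate.)

(CH₃)₂CH–OTs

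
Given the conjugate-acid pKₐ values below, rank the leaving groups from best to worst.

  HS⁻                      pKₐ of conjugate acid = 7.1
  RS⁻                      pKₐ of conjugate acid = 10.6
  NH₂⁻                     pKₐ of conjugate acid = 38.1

Lower conjugate-acid pKₐ ⇒ weaker base ⇒ better leaving group.
Sorting by the given values: HS⁻ (7.1), RS⁻ (10.6), NH₂⁻ (38.1).

HS⁻ > RS⁻ > NH₂⁻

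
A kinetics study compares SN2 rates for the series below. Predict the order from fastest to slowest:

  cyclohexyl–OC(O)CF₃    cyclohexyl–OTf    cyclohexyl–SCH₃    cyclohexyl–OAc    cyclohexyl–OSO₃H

Same R in every case — rank the leaving groups.
Rank by basicity of the departing species: weakest base leaves most easily.
cyclohexyl–OTf loses OTf⁻: pKₐ(CF₃SO₃H (triflic acid)) ≈ -14
cyclohexyl–OSO₃H loses HSO₄⁻: pKₐ(H₂SO₄) ≈ -3
cyclohexyl–OC(O)CF₃ loses CF₃COO⁻: pKₐ(CF₃COOH) ≈ 0.2
cyclohexyl–OAc loses AcO⁻: pKₐ(CH₃COOH) ≈ 4.8
cyclohexyl–SCH₃ loses RS⁻: pKₐ(RSH (a thiol)) ≈ 10.5

cyclohexyl–OTf > cyclohexyl–OSO₃H > cyclohexyl–OC(O)CF₃ > cyclohexyl–OAc > cyclohexyl–SCH₃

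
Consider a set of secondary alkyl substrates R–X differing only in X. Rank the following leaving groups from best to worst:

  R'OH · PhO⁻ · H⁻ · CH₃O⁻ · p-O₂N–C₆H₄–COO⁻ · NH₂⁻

A good leaving group is a weak base: the lower the pKₐ of its conjugate acid, the more readily it departs.
R'OH: pKₐ(R'OH₂⁺) ≈ -2.4 — neutral; leaves from a protonated ether (an oxonium ion, R–O(H)R'⁺)
p-O₂N–C₆H₄–COO⁻: pKₐ(p-nitrobenzoic acid) ≈ 3.4 — electron-withdrawing nitro group stabilises the carboxylate
PhO⁻: pKₐ(C₆H₅OH (phenol)) ≈ 10 — resonance into the ring helps, but still a poor LG
CH₃O⁻: pKₐ(CH₃OH) ≈ 15.5 — strong base; alkoxides do not leave unassisted
H⁻: pKₐ(H₂) ≈ 36
NH₂⁻: pKₐ(NH₃) ≈ 38 — extremely strong base; never a leaving group

R'OH > p-O₂N–C₆H₄–COO⁻ > PhO⁻ > CH₃O⁻ > H⁻ > NH₂⁻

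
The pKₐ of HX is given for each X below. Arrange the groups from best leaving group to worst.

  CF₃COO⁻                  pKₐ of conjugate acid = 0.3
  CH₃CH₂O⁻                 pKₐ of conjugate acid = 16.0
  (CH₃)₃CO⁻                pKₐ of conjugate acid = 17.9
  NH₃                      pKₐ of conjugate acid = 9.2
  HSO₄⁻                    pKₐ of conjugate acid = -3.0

HSO₄⁻ > CF₃COO⁻ > NH₃ > CH₃CH₂O⁻ > (CH₃)₃CO⁻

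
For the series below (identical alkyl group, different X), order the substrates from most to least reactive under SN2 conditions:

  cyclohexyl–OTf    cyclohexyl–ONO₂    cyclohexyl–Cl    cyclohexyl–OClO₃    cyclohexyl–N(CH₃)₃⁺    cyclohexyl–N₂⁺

cyclohexyl–N₂⁺ > cyclohexyl–OTf > cyclohexyl–OClO₃ > cyclohexyl–Cl > cyclohexyl–ONO₂ > cyclohexyl–N(CH₃)₃⁺

With the same alkyl group throughout, only the leaving group differentiates the rates.
The more stable X⁻ (or X) is on its own — i.e. the weaker a base it is — the better a leaving group it makes.
cyclohexyl–N₂⁺ loses N₂: no meaningful conjugate acid; N₂ departs as an exceptionally stable neutral molecule
cyclohexyl–OTf loses OTf⁻: pKₐ(CF₃SO₃H (triflic acid)) ≈ -14
cyclohexyl–OClO₃ loses ClO₄⁻: pKₐ(HClO₄) ≈ -10
cyclohexyl–Cl loses Cl⁻: pKₐ(HCl) ≈ -7
cyclohexyl–ONO₂ loses NO₃⁻: pKₐ(HNO₃) ≈ -1.3
cyclohexyl–N(CH₃)₃⁺ loses NR'₃: pKₐ(R'₃NH⁺) ≈ 10.7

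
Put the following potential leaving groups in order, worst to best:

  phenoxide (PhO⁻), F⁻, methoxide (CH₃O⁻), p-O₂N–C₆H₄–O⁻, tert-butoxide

F⁻: pKₐ(HF) ≈ 3.2
p-O₂N–C₆H₄–O⁻: pKₐ(p-nitrophenol) ≈ 7.2 — nitro group delocalises the charge; the classic chromogenic LG
phenoxide (PhO⁻): pKₐ(C₆H₅OH (phenol)) ≈ 10 — resonance into the ring helps, but still a poor LG
methoxide (CH₃O⁻): pKₐ(CH₃OH) ≈ 15.5
tert-butoxide: pKₐ(t-BuOH) ≈ 18 — bulky, strongly basic alkoxide
Listed from poorest to best leaving group as asked.

tert-butoxide < methoxide (CH₃O⁻) < phenoxide (PhO⁻) < p-O₂N–C₆H₄–O⁻ < F⁻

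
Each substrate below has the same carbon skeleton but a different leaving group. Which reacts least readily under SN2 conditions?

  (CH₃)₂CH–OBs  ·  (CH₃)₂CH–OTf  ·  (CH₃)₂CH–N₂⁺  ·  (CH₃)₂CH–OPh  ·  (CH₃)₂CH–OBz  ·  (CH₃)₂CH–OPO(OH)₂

(CH₃)₂CH–OPh

With the same alkyl group throughout, only the leaving group differentiates the rates.
Rank by basicity of the departing species: weakest base leaves most easily.
(CH₃)₂CH–N₂⁺ loses N₂: no meaningful conjugate acid; N₂ departs as an exceptionally stable neutral molecule
(CH₃)₂CH–OTf loses OTf⁻: pKₐ(CF₃SO₃H (triflic acid)) ≈ -14
(CH₃)₂CH–OBs loses OBs⁻: pKₐ(p-BrC₆H₄SO₃H) ≈ -2.8
(CH₃)₂CH–OPO(OH)₂ loses H₂PO₄⁻: pKₐ(H₃PO₄) ≈ 2.1
(CH₃)₂CH–OBz loses PhCOO⁻: pKₐ(C₆H₅COOH) ≈ 4.2
(CH₃)₂CH–OPh loses PhO⁻: pKₐ(C₆H₅OH (phenol)) ≈ 10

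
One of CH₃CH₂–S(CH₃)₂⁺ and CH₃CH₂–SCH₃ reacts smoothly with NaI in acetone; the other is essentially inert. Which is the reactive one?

CH₃CH₂–S(CH₃)₂⁺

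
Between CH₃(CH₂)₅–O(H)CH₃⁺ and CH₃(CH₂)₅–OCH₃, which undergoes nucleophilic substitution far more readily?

CH₃(CH₂)₅–O(H)CH₃⁺

From CH₃(CH₂)₅–OCH₃ the departing group would be CH₃O⁻ (pKₐ(CH₃OH) ≈ 15.5). Strong base; alkoxides do not leave unassisted.
From CH₃(CH₂)₅–O(H)CH₃⁺ the leaving group is R'OH (pKₐ(R'OH₂⁺) ≈ -2.4). Neutral; leaves from a protonated ether (an oxonium ion, R–O(H)R'⁺).
(In practice CH₃(CH₂)₅–O(H)CH₃⁺ is made from CH₃(CH₂)₅–OCH₃ by protonation with concentrated HI, allowing neutral methanol, rather than methoxide, to depart.)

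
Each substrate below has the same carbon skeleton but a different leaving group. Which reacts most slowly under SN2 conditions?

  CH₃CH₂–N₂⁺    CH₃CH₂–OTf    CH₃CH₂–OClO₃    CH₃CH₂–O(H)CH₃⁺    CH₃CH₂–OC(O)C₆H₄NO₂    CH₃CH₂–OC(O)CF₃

Same R in every case — rank the leaving groups.
The more stable X⁻ (or X) is on its own — i.e. the weaker a base it is — the better a leaving group it makes.
CH₃CH₂–N₂⁺ loses N₂: no meaningful conjugate acid; N₂ departs as an exceptionally stable neutral molecule
CH₃CH₂–OTf loses OTf⁻: pKₐ(CF₃SO₃H (triflic acid)) ≈ -14
CH₃CH₂–OClO₃ loses ClO₄⁻: pKₐ(HClO₄) ≈ -10
CH₃CH₂–O(H)CH₃⁺ loses R'OH: pKₐ(R'OH₂⁺) ≈ -2.4
CH₃CH₂–OC(O)CF₃ loses CF₃COO⁻: pKₐ(CF₃COOH) ≈ 0.2
CH₃CH₂–OC(O)C₆H₄NO₂ loses p-O₂N–C₆H₄–COO⁻: pKₐ(p-nitrobenzoic acid) ≈ 3.4

CH₃CH₂–OC(O)C₆H₄NO₂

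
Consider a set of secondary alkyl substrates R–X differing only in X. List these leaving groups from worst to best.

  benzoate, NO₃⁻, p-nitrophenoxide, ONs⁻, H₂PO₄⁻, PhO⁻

PhO⁻ < p-nitrophenoxide < benzoate < H₂PO₄⁻ < NO₃⁻ < ONs⁻

The more stable X⁻ (or X) is on its own — i.e. the weaker a base it is — the better a leaving group it makes.
ONs⁻: pKₐ(p-O₂NC₆H₄SO₃H) ≈ -3.5
NO₃⁻: pKₐ(HNO₃) ≈ -1.3
H₂PO₄⁻: pKₐ(H₃PO₄) ≈ 2.1
benzoate: pKₐ(C₆H₅COOH) ≈ 4.2
p-nitrophenoxide: pKₐ(p-nitrophenol) ≈ 7.2
PhO⁻: pKₐ(C₆H₅OH (phenol)) ≈ 10
Listed from poorest to best leaving group as asked.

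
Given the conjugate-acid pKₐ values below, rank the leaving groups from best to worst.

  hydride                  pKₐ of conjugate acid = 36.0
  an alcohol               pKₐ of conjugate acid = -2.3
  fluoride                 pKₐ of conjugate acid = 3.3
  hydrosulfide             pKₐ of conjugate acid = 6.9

an alcohol > fluoride > hydrosulfide > hydride

Lower conjugate-acid pKₐ ⇒ weaker base ⇒ better leaving group.
Sorting by the given values: an alcohol (-2.3), fluoride (3.3), hydrosulfide (6.9), hydride (36.0).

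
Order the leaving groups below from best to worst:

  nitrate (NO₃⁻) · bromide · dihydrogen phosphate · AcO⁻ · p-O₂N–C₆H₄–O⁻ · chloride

bromide > chloride > nitrate (NO₃⁻) > dihydrogen phosphate > AcO⁻ > p-O₂N–C₆H₄–O⁻

Leaving-group ability tracks the stability of the departed species; conjugate-acid pKₐ is the usual yardstick (lower pKₐ → better LG).
bromide: pKₐ(HBr) ≈ -9 — weak base; good leaving group
chloride: pKₐ(HCl) ≈ -7 — moderately weak base
nitrate (NO₃⁻): pKₐ(HNO₃) ≈ -1.3 — resonance-delocalised over three oxygens
dihydrogen phosphate: pKₐ(H₃PO₄) ≈ 2.1 — moderate base; biological leaving group after further activation
AcO⁻: pKₐ(CH₃COOH) ≈ 4.8 — resonance-stabilised but still a weak base
p-O₂N–C₆H₄–O⁻: pKₐ(p-nitrophenol) ≈ 7.2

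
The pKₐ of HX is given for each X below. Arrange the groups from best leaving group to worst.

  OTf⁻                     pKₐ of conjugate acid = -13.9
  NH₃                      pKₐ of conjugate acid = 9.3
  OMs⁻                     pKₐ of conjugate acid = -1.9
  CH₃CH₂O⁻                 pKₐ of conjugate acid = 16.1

OTf⁻ > OMs⁻ > NH₃ > CH₃CH₂O⁻

Lower conjugate-acid pKₐ ⇒ weaker base ⇒ better leaving group.
Sorting by the given values: OTf⁻ (-13.9), OMs⁻ (-1.9), NH₃ (9.3), CH₃CH₂O⁻ (16.1).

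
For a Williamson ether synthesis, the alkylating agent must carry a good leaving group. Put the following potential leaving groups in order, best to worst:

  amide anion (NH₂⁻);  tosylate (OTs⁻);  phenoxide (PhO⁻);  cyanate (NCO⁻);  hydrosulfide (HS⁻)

tosylate (OTs⁻): pKₐ(p-CH₃C₆H₄SO₃H (TsOH)) ≈ -2.8
cyanate (NCO⁻): pKₐ(HOCN) ≈ 3.5
hydrosulfide (HS⁻): pKₐ(H₂S) ≈ 7
phenoxide (PhO⁻): pKₐ(C₆H₅OH (phenol)) ≈ 10
amide anion (NH₂⁻): pKₐ(NH₃) ≈ 38

tosylate (OTs⁻) > cyanate (NCO⁻) > hydrosulfide (HS⁻) > phenoxide (PhO⁻) > amide anion (NH₂⁻)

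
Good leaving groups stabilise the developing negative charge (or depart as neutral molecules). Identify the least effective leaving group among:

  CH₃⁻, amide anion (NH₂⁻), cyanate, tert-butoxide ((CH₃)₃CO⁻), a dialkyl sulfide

CH₃⁻

Leaving-group ability tracks the stability of the departed species; conjugate-acid pKₐ is the usual yardstick (lower pKₐ → better LG).
a dialkyl sulfide: pKₐ(R'₂SH⁺) ≈ -7
cyanate: pKₐ(HOCN) ≈ 3.5
tert-butoxide ((CH₃)₃CO⁻): pKₐ(t-BuOH) ≈ 18
amide anion (NH₂⁻): pKₐ(NH₃) ≈ 38
CH₃⁻: pKₐ(CH₄) ≈ 48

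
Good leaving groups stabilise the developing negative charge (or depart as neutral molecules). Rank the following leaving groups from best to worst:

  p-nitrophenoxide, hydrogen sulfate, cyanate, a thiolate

Leaving-group ability tracks the stability of the departed species; conjugate-acid pKₐ is the usual yardstick (lower pKₐ → better LG).
hydrogen sulfate: pKₐ(H₂SO₄) ≈ -3 — conjugate base of a strong mineral acid
cyanate: pKₐ(HOCN) ≈ 3.5
p-nitrophenoxide: pKₐ(p-nitrophenol) ≈ 7.2
a thiolate: pKₐ(RSH (a thiol)) ≈ 10.5 — moderately basic; rarely leaves without activation

hydrogen sulfate > cyanate > p-nitrophenoxide > a thiolate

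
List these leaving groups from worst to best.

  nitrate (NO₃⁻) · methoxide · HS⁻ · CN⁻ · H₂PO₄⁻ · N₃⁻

methoxide < CN⁻ < HS⁻ < N₃⁻ < H₂PO₄⁻ < nitrate (NO₃⁻)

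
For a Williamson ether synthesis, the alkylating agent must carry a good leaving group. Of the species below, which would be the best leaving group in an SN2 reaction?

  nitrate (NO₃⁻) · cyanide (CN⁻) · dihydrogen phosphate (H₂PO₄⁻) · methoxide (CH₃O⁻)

Rank by basicity of the departing species: weakest base leaves most easily.
nitrate (NO₃⁻): pKₐ(HNO₃) ≈ -1.3
dihydrogen phosphate (H₂PO₄⁻): pKₐ(H₃PO₄) ≈ 2.1
cyanide (CN⁻): pKₐ(HCN) ≈ 9.2
methoxide (CH₃O⁻): pKₐ(CH₃OH) ≈ 15.5

nitrate (NO₃⁻)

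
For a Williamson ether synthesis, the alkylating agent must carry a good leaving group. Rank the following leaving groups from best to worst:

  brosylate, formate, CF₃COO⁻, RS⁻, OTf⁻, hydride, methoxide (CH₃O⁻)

OTf⁻: pKₐ(CF₃SO₃H (triflic acid)) ≈ -14
brosylate: pKₐ(p-BrC₆H₄SO₃H) ≈ -2.8
CF₃COO⁻: pKₐ(CF₃COOH) ≈ 0.2
formate: pKₐ(HCOOH) ≈ 3.8
RS⁻: pKₐ(RSH (a thiol)) ≈ 10.5
methoxide (CH₃O⁻): pKₐ(CH₃OH) ≈ 15.5
hydride: pKₐ(H₂) ≈ 36

OTf⁻ > brosylate > CF₃COO⁻ > formate > RS⁻ > methoxide (CH₃O⁻) > hydride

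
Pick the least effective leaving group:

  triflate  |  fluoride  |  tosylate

The more stable X⁻ (or X) is on its own — i.e. the weaker a base it is — the better a leaving group it makes.
triflate: pKₐ(CF₃SO₃H (triflic acid)) ≈ -14
tosylate: pKₐ(p-CH₃C₆H₄SO₃H (TsOH)) ≈ -2.8
fluoride: pKₐ(HF) ≈ 3.2

fluoride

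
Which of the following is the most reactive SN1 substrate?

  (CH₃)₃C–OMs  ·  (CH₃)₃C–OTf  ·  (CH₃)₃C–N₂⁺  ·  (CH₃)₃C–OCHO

(CH₃)₃C–N₂⁺

Identical carbon frameworks mean the comparison reduces to leaving-group quality.
Leaving-group ability tracks the stability of the departed species; conjugate-acid pKₐ is the usual yardstick (lower pKₐ → better LG).
(CH₃)₃C–N₂⁺ loses N₂: no meaningful conjugate acid; N₂ departs as an exceptionally stable neutral molecule
(CH₃)₃C–OTf loses OTf⁻: pKₐ(CF₃SO₃H (triflic acid)) ≈ -14
(CH₃)₃C–OMs loses OMs⁻: pKₐ(CH₃SO₃H (MsOH)) ≈ -1.9
(CH₃)₃C–OCHO loses HCOO⁻: pKₐ(HCOOH) ≈ 3.8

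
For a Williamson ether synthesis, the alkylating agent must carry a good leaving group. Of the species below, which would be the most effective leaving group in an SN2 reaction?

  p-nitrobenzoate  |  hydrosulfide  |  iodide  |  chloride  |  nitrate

iodide

A good leaving group is a weak base: the lower the pKₐ of its conjugate acid, the more readily it departs.
iodide: pKₐ(HI) ≈ -10
chloride: pKₐ(HCl) ≈ -7
nitrate: pKₐ(HNO₃) ≈ -1.3
p-nitrobenzoate: pKₐ(p-nitrobenzoic acid) ≈ 3.4
hydrosulfide: pKₐ(H₂S) ≈ 7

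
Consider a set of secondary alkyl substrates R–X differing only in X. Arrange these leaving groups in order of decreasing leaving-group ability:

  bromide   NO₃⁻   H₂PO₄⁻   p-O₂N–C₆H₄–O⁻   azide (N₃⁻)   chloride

bromide: pKₐ(HBr) ≈ -9
chloride: pKₐ(HCl) ≈ -7
NO₃⁻: pKₐ(HNO₃) ≈ -1.3
H₂PO₄⁻: pKₐ(H₃PO₄) ≈ 2.1
azide (N₃⁻): pKₐ(HN₃) ≈ 4.7
p-O₂N–C₆H₄–O⁻: pKₐ(p-nitrophenol) ≈ 7.2

bromide > chloride > NO₃⁻ > H₂PO₄⁻ > azide (N₃⁻) > p-O₂N–C₆H₄–O⁻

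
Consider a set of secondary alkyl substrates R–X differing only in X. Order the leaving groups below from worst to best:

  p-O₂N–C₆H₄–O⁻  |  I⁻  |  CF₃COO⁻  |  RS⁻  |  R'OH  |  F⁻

RS⁻ < p-O₂N–C₆H₄–O⁻ < F⁻ < CF₃COO⁻ < R'OH < I⁻

Rank by basicity of the departing species: weakest base leaves most easily.
I⁻: pKₐ(HI) ≈ -10 — large, highly polarisable; very weak base
R'OH: pKₐ(R'OH₂⁺) ≈ -2.4 — neutral; leaves from a protonated ether (an oxonium ion, R–O(H)R'⁺)
CF₃COO⁻: pKₐ(CF₃COOH) ≈ 0.2 — strongly electron-withdrawing CF₃ stabilises the carboxylate
F⁻: pKₐ(HF) ≈ 3.2 — small and strongly basic; the poor halide leaving group
p-O₂N–C₆H₄–O⁻: pKₐ(p-nitrophenol) ≈ 7.2 — nitro group delocalises the charge; the classic chromogenic LG
RS⁻: pKₐ(RSH (a thiol)) ≈ 10.5 — moderately basic; rarely leaves without activation
Listed from poorest to best leaving group as asked.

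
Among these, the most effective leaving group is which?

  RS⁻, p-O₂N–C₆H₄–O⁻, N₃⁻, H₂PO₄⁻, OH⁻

H₂PO₄⁻

H₂PO₄⁻: pKₐ(H₃PO₄) ≈ 2.1
N₃⁻: pKₐ(HN₃) ≈ 4.7
p-O₂N–C₆H₄–O⁻: pKₐ(p-nitrophenol) ≈ 7.2
RS⁻: pKₐ(RSH (a thiol)) ≈ 10.5
OH⁻: pKₐ(H₂O) ≈ 15.7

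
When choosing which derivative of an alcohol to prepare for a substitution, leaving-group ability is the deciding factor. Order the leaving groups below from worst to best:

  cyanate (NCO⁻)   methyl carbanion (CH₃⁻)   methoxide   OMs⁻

Rank by basicity of the departing species: weakest base leaves most easily.
OMs⁻: pKₐ(CH₃SO₃H (MsOH)) ≈ -1.9 — resonance-delocalised alkanesulfonate
cyanate (NCO⁻): pKₐ(HOCN) ≈ 3.5
methoxide: pKₐ(CH₃OH) ≈ 15.5 — strong base; alkoxides do not leave unassisted
methyl carbanion (CH₃⁻): pKₐ(CH₄) ≈ 48 — unstabilised carbanion; the worst conceivable leaving group
Reversing gives the worst-to-best order requested.

methyl carbanion (CH₃⁻) < methoxide < cyanate (NCO⁻) < OMs⁻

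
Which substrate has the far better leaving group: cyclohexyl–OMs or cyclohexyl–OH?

cyclohexyl–OMs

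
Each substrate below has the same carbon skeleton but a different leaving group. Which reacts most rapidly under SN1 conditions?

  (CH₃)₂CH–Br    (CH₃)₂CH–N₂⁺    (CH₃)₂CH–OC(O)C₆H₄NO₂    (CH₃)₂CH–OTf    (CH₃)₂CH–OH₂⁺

(CH₃)₂CH–N₂⁺

The skeletons are identical, so relative rate is governed entirely by leaving-group ability.
Rank by basicity of the departing species: weakest base leaves most easily.
(CH₃)₂CH–N₂⁺ loses N₂: no meaningful conjugate acid; N₂ departs as an exceptionally stable neutral molecule
(CH₃)₂CH–OTf loses OTf⁻: pKₐ(CF₃SO₃H (triflic acid)) ≈ -14
(CH₃)₂CH–Br loses Br⁻: pKₐ(HBr) ≈ -9
(CH₃)₂CH–OH₂⁺ loses H₂O: pKₐ(H₃O⁺) ≈ -1.7
(CH₃)₂CH–OC(O)C₆H₄NO₂ loses p-O₂N–C₆H₄–COO⁻: pKₐ(p-nitrobenzoic acid) ≈ 3.4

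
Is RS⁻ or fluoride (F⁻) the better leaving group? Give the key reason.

fluoride (F⁻)

fluoride (F⁻) is the better leaving group.
pKₐ(HF) ≈ 3.2 versus pKₐ(RSH (a thiol)) ≈ 10.5: fluoride (F⁻) is the much weaker base.
Small and strongly basic; the poor halide leaving group.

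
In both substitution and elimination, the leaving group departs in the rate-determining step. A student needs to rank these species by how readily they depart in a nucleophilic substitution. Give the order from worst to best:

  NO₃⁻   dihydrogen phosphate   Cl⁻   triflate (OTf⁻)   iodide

A good leaving group is a weak base: the lower the pKₐ of its conjugate acid, the more readily it departs.
triflate (OTf⁻): pKₐ(CF₃SO₃H (triflic acid)) ≈ -14
iodide: pKₐ(HI) ≈ -10
Cl⁻: pKₐ(HCl) ≈ -7
NO₃⁻: pKₐ(HNO₃) ≈ -1.3
dihydrogen phosphate: pKₐ(H₃PO₄) ≈ 2.1
Reversing gives the worst-to-best order requested.

dihydrogen phosphate < NO₃⁻ < Cl⁻ < iodide < triflate (OTf⁻)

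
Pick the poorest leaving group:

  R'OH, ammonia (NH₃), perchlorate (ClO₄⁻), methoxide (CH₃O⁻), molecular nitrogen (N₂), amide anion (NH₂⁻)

amide anion (NH₂⁻)

Leaving-group ability tracks the stability of the departed species; conjugate-acid pKₐ is the usual yardstick (lower pKₐ → better LG).
molecular nitrogen (N₂): no meaningful conjugate acid; N₂ departs as an exceptionally stable neutral molecule
perchlorate (ClO₄⁻): pKₐ(HClO₄) ≈ -10
R'OH: pKₐ(R'OH₂⁺) ≈ -2.4
ammonia (NH₃): pKₐ(NH₄⁺) ≈ 9.2
methoxide (CH₃O⁻): pKₐ(CH₃OH) ≈ 15.5
amide anion (NH₂⁻): pKₐ(NH₃) ≈ 38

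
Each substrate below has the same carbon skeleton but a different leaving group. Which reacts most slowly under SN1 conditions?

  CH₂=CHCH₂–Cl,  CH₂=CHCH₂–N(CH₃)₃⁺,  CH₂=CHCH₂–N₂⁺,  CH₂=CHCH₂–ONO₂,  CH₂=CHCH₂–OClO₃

With the same alkyl group throughout, only the leaving group differentiates the rates.
A good leaving group is a weak base: the lower the pKₐ of its conjugate acid, the more readily it departs.
CH₂=CHCH₂–N₂⁺ loses N₂: no meaningful conjugate acid; N₂ departs as an exceptionally stable neutral molecule
CH₂=CHCH₂–OClO₃ loses ClO₄⁻: pKₐ(HClO₄) ≈ -10
CH₂=CHCH₂–Cl loses Cl⁻: pKₐ(HCl) ≈ -7
CH₂=CHCH₂–ONO₂ loses NO₃⁻: pKₐ(HNO₃) ≈ -1.3
CH₂=CHCH₂–N(CH₃)₃⁺ loses NR'₃: pKₐ(R'₃NH⁺) ≈ 10.7

CH₂=CHCH₂–N(CH₃)₃⁺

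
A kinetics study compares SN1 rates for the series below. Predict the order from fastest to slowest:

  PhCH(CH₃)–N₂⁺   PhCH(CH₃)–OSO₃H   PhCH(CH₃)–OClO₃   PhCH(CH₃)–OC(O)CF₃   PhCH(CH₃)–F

PhCH(CH₃)–N₂⁺ > PhCH(CH₃)–OClO₃ > PhCH(CH₃)–OSO₃H > PhCH(CH₃)–OC(O)CF₃ > PhCH(CH₃)–F

Same R in every case — rank the leaving groups.
A good leaving group is a weak base: the lower the pKₐ of its conjugate acid, the more readily it departs.
PhCH(CH₃)–N₂⁺ loses N₂: no meaningful conjugate acid; N₂ departs as an exceptionally stable neutral molecule
PhCH(CH₃)–OClO₃ loses ClO₄⁻: pKₐ(HClO₄) ≈ -10
PhCH(CH₃)–OSO₃H loses HSO₄⁻: pKₐ(H₂SO₄) ≈ -3
PhCH(CH₃)–OC(O)CF₃ loses CF₃COO⁻: pKₐ(CF₃COOH) ≈ 0.2
PhCH(CH₃)–F loses F⁻: pKₐ(HF) ≈ 3.2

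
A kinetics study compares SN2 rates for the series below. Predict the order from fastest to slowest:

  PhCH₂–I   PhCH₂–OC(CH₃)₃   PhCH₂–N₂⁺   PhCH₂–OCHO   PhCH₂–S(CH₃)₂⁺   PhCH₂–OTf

PhCH₂–N₂⁺ > PhCH₂–OTf > PhCH₂–I > PhCH₂–S(CH₃)₂⁺ > PhCH₂–OCHO > PhCH₂–OC(CH₃)₃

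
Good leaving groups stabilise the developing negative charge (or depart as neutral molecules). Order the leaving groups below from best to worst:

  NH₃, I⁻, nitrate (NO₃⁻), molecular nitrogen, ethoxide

molecular nitrogen: no meaningful conjugate acid; N₂ departs as an exceptionally stable neutral molecule
I⁻: pKₐ(HI) ≈ -10 — large, highly polarisable; very weak base
nitrate (NO₃⁻): pKₐ(HNO₃) ≈ -1.3 — resonance-delocalised over three oxygens
NH₃: pKₐ(NH₄⁺) ≈ 9.2
ethoxide: pKₐ(CH₃CH₂OH) ≈ 16

molecular nitrogen > I⁻ > nitrate (NO₃⁻) > NH₃ > ethoxide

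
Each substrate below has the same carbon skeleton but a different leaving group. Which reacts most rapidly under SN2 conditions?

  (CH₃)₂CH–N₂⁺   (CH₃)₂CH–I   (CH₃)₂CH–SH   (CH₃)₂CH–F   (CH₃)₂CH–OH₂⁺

With the same alkyl group throughout, only the leaving group differentiates the rates.
The more stable X⁻ (or X) is on its own — i.e. the weaker a base it is — the better a leaving group it makes.
(CH₃)₂CH–N₂⁺ loses N₂: no meaningful conjugate acid; N₂ departs as an exceptionally stable neutral molecule
(CH₃)₂CH–I loses I⁻: pKₐ(HI) ≈ -10
(CH₃)₂CH–OH₂⁺ loses H₂O: pKₐ(H₃O⁺) ≈ -1.7
(CH₃)₂CH–F loses F⁻: pKₐ(HF) ≈ 3.2
(CH₃)₂CH–SH loses HS⁻: pKₐ(H₂S) ≈ 7

(CH₃)₂CH–N₂⁺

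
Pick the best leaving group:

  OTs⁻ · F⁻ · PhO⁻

OTs⁻: pKₐ(p-CH₃C₆H₄SO₃H (TsOH)) ≈ -2.8
F⁻: pKₐ(HF) ≈ 3.2
PhO⁻: pKₐ(C₆H₅OH (phenol)) ≈ 10

OTs⁻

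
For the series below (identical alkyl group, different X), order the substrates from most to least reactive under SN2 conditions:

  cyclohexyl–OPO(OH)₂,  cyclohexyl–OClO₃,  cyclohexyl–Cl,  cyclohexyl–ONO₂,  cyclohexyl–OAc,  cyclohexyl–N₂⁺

cyclohexyl–N₂⁺ > cyclohexyl–OClO₃ > cyclohexyl–Cl > cyclohexyl–ONO₂ > cyclohexyl–OPO(OH)₂ > cyclohexyl–OAc

Identical carbon frameworks mean the comparison reduces to leaving-group quality.
A good leaving group is a weak base: the lower the pKₐ of its conjugate acid, the more readily it departs.
cyclohexyl–N₂⁺ loses N₂: no meaningful conjugate acid; N₂ departs as an exceptionally stable neutral molecule
cyclohexyl–OClO₃ loses ClO₄⁻: pKₐ(HClO₄) ≈ -10
cyclohexyl–Cl loses Cl⁻: pKₐ(HCl) ≈ -7
cyclohexyl–ONO₂ loses NO₃⁻: pKₐ(HNO₃) ≈ -1.3
cyclohexyl–OPO(OH)₂ loses H₂PO₄⁻: pKₐ(H₃PO₄) ≈ 2.1
cyclohexyl–OAc loses AcO⁻: pKₐ(CH₃COOH) ≈ 4.8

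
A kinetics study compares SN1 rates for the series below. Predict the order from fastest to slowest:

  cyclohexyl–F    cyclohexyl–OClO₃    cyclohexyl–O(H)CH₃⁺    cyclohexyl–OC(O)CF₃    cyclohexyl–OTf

cyclohexyl–OTf > cyclohexyl–OClO₃ > cyclohexyl–O(H)CH₃⁺ > cyclohexyl–OC(O)CF₃ > cyclohexyl–F

The skeletons are identical, so relative rate is governed entirely by leaving-group ability.
Rank by basicity of the departing species: weakest base leaves most easily.
cyclohexyl–OTf loses OTf⁻: pKₐ(CF₃SO₃H (triflic acid)) ≈ -14
cyclohexyl–OClO₃ loses ClO₄⁻: pKₐ(HClO₄) ≈ -10
cyclohexyl–O(H)CH₃⁺ loses R'OH: pKₐ(R'OH₂⁺) ≈ -2.4
cyclohexyl–OC(O)CF₃ loses CF₃COO⁻: pKₐ(CF₃COOH) ≈ 0.2
cyclohexyl–F loses F⁻: pKₐ(HF) ≈ 3.2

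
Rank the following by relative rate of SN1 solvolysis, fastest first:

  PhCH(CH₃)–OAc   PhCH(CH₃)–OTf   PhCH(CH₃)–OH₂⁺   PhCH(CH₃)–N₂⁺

With the same alkyl group throughout, only the leaving group differentiates the rates.
Rank by basicity of the departing species: weakest base leaves most easily.
PhCH(CH₃)–N₂⁺ loses N₂: no meaningful conjugate acid; N₂ departs as an exceptionally stable neutral molecule
PhCH(CH₃)–OTf loses OTf⁻: pKₐ(CF₃SO₃H (triflic acid)) ≈ -14
PhCH(CH₃)–OH₂⁺ loses H₂O: pKₐ(H₃O⁺) ≈ -1.7
PhCH(CH₃)–OAc loses AcO⁻: pKₐ(CH₃COOH) ≈ 4.8

PhCH(CH₃)–N₂⁺ > PhCH(CH₃)–OTf > PhCH(CH₃)–OH₂⁺ > PhCH(CH₃)–OAc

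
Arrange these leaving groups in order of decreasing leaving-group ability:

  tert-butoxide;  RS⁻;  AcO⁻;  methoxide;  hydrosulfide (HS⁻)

A good leaving group is a weak base: the lower the pKₐ of its conjugate acid, the more readily it departs.
AcO⁻: pKₐ(CH₃COOH) ≈ 4.8
hydrosulfide (HS⁻): pKₐ(H₂S) ≈ 7 — larger and more polarisable than the oxygen analogue
RS⁻: pKₐ(RSH (a thiol)) ≈ 10.5
methoxide: pKₐ(CH₃OH) ≈ 15.5 — strong base; alkoxides do not leave unassisted
tert-butoxide: pKₐ(t-BuOH) ≈ 18 — bulky, strongly basic alkoxide

AcO⁻ > hydrosulfide (HS⁻) > RS⁻ > methoxide > tert-butoxide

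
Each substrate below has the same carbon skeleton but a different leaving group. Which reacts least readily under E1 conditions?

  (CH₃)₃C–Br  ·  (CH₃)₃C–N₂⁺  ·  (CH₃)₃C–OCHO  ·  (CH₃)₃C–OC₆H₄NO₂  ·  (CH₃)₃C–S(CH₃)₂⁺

(CH₃)₃C–OC₆H₄NO₂

Identical carbon frameworks mean the comparison reduces to leaving-group quality.
Leaving-group ability tracks the stability of the departed species; conjugate-acid pKₐ is the usual yardstick (lower pKₐ → better LG).
(CH₃)₃C–N₂⁺ loses N₂: no meaningful conjugate acid; N₂ departs as an exceptionally stable neutral molecule
(CH₃)₃C–Br loses Br⁻: pKₐ(HBr) ≈ -9
(CH₃)₃C–S(CH₃)₂⁺ loses SR'₂: pKₐ(R'₂SH⁺) ≈ -7
(CH₃)₃C–OCHO loses HCOO⁻: pKₐ(HCOOH) ≈ 3.8
(CH₃)₃C–OC₆H₄NO₂ loses p-O₂N–C₆H₄–O⁻: pKₐ(p-nitrophenol) ≈ 7.2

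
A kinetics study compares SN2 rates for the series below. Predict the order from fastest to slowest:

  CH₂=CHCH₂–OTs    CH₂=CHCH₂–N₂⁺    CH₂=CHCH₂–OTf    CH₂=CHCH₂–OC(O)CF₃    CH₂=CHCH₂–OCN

CH₂=CHCH₂–N₂⁺ > CH₂=CHCH₂–OTf > CH₂=CHCH₂–OTs > CH₂=CHCH₂–OC(O)CF₃ > CH₂=CHCH₂–OCN

Same R in every case — rank the leaving groups.
Rank by basicity of the departing species: weakest base leaves most easily.
CH₂=CHCH₂–N₂⁺ loses N₂: no meaningful conjugate acid; N₂ departs as an exceptionally stable neutral molecule
CH₂=CHCH₂–OTf loses OTf⁻: pKₐ(CF₃SO₃H (triflic acid)) ≈ -14
CH₂=CHCH₂–OTs loses OTs⁻: pKₐ(p-CH₃C₆H₄SO₃H (TsOH)) ≈ -2.8
CH₂=CHCH₂–OC(O)CF₃ loses CF₃COO⁻: pKₐ(CF₃COOH) ≈ 0.2
CH₂=CHCH₂–OCN loses NCO⁻: pKₐ(HOCN) ≈ 3.5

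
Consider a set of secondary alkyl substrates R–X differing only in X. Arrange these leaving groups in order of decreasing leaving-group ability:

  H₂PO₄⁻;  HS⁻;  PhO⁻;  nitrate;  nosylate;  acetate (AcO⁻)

nosylate > nitrate > H₂PO₄⁻ > acetate (AcO⁻) > HS⁻ > PhO⁻

Rank by basicity of the departing species: weakest base leaves most easily.
nosylate: pKₐ(p-O₂NC₆H₄SO₃H) ≈ -3.5 — p-nitro group further stabilises the sulfonate
nitrate: pKₐ(HNO₃) ≈ -1.3 — resonance-delocalised over three oxygens
H₂PO₄⁻: pKₐ(H₃PO₄) ≈ 2.1 — moderate base; biological leaving group after further activation
acetate (AcO⁻): pKₐ(CH₃COOH) ≈ 4.8 — resonance-stabilised but still a weak base
HS⁻: pKₐ(H₂S) ≈ 7
PhO⁻: pKₐ(C₆H₅OH (phenol)) ≈ 10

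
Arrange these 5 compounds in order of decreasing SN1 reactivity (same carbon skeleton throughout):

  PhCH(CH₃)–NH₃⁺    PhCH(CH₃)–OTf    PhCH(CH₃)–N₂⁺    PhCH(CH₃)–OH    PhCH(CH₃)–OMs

PhCH(CH₃)–N₂⁺ > PhCH(CH₃)–OTf > PhCH(CH₃)–OMs > PhCH(CH₃)–NH₃⁺ > PhCH(CH₃)–OH

Identical carbon frameworks mean the comparison reduces to leaving-group quality.
A good leaving group is a weak base: the lower the pKₐ of its conjugate acid, the more readily it departs.
PhCH(CH₃)–N₂⁺ loses N₂: no meaningful conjugate acid; N₂ departs as an exceptionally stable neutral molecule
PhCH(CH₃)–OTf loses OTf⁻: pKₐ(CF₃SO₃H (triflic acid)) ≈ -14
PhCH(CH₃)–OMs loses OMs⁻: pKₐ(CH₃SO₃H (MsOH)) ≈ -1.9
PhCH(CH₃)–NH₃⁺ loses NH₃: pKₐ(NH₄⁺) ≈ 9.2
PhCH(CH₃)–OH loses OH⁻: pKₐ(H₂O) ≈ 15.7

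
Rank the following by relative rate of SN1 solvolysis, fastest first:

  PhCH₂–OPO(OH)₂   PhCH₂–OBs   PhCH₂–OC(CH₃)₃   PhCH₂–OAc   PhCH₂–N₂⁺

With the same alkyl group throughout, only the leaving group differentiates the rates.
Rank by basicity of the departing species: weakest base leaves most easily.
PhCH₂–N₂⁺ loses N₂: no meaningful conjugate acid; N₂ departs as an exceptionally stable neutral molecule
PhCH₂–OBs loses OBs⁻: pKₐ(p-BrC₆H₄SO₃H) ≈ -2.8
PhCH₂–OPO(OH)₂ loses H₂PO₄⁻: pKₐ(H₃PO₄) ≈ 2.1
PhCH₂–OAc loses AcO⁻: pKₐ(CH₃COOH) ≈ 4.8
PhCH₂–OC(CH₃)₃ loses (CH₃)₃CO⁻: pKₐ(t-BuOH) ≈ 18

PhCH₂–N₂⁺ > PhCH₂–OBs > PhCH₂–OPO(OH)₂ > PhCH₂–OAc > PhCH₂–OC(CH₃)₃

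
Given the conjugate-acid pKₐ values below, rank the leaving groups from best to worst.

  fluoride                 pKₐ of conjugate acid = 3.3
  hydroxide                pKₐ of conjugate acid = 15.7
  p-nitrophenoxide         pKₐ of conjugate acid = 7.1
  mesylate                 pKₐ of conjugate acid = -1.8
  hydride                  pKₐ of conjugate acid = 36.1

mesylate > fluoride > p-nitrophenoxide > hydroxide > hydride

Lower conjugate-acid pKₐ ⇒ weaker base ⇒ better leaving group.
Sorting by the given values: mesylate (-1.8), fluoride (3.3), p-nitrophenoxide (7.1), hydroxide (15.7), hydride (36.1).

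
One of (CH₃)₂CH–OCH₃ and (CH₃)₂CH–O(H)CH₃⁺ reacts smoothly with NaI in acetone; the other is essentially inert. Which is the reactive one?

From (CH₃)₂CH–OCH₃ the departing group would be CH₃O⁻ (pKₐ(CH₃OH) ≈ 15.5). Strong base; alkoxides do not leave unassisted.
From (CH₃)₂CH–O(H)CH₃⁺ the leaving group is R'OH (pKₐ(R'OH₂⁺) ≈ -2.4). Neutral; leaves from a protonated ether (an oxonium ion, R–O(H)R'⁺).
(In practice (CH₃)₂CH–O(H)CH₃⁺ is made from (CH₃)₂CH–OCH₃ by protonation with concentrated HI, allowing neutral methanol, rather than methoxide, to depart.)

(CH₃)₂CH–O(H)CH₃⁺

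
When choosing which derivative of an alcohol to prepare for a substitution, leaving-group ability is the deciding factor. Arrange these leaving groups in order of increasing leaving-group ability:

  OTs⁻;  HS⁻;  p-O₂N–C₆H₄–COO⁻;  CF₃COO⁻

The more stable X⁻ (or X) is on its own — i.e. the weaker a base it is — the better a leaving group it makes.
OTs⁻: pKₐ(p-CH₃C₆H₄SO₃H (TsOH)) ≈ -2.8
CF₃COO⁻: pKₐ(CF₃COOH) ≈ 0.2
p-O₂N–C₆H₄–COO⁻: pKₐ(p-nitrobenzoic acid) ≈ 3.4
HS⁻: pKₐ(H₂S) ≈ 7
Reversing gives the worst-to-best order requested.

HS⁻ < p-O₂N–C₆H₄–COO⁻ < CF₃COO⁻ < OTs⁻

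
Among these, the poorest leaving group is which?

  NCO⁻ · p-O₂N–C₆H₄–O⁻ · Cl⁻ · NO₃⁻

p-O₂N–C₆H₄–O⁻

The more stable X⁻ (or X) is on its own — i.e. the weaker a base it is — the better a leaving group it makes.
Cl⁻: pKₐ(HCl) ≈ -7
NO₃⁻: pKₐ(HNO₃) ≈ -1.3
NCO⁻: pKₐ(HOCN) ≈ 3.5
p-O₂N–C₆H₄–O⁻: pKₐ(p-nitrophenol) ≈ 7.2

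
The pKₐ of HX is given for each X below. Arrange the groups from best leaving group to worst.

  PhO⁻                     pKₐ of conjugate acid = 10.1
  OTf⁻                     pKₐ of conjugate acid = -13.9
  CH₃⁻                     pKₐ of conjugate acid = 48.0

OTf⁻ > PhO⁻ > CH₃⁻

Lower conjugate-acid pKₐ ⇒ weaker base ⇒ better leaving group.
Sorting by the given values: OTf⁻ (-13.9), PhO⁻ (10.1), CH₃⁻ (48.0).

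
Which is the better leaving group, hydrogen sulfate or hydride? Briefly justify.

hydrogen sulfate

hydrogen sulfate is the better leaving group.
pKₐ(H₂SO₄) ≈ -3 versus pKₐ(H₂) ≈ 36: hydrogen sulfate is the much weaker base.
Conjugate base of a strong mineral acid.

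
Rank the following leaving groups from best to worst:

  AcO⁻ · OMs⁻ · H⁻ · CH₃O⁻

OMs⁻ > AcO⁻ > CH₃O⁻ > H⁻

Rank by basicity of the departing species: weakest base leaves most easily.
OMs⁻: pKₐ(CH₃SO₃H (MsOH)) ≈ -1.9
AcO⁻: pKₐ(CH₃COOH) ≈ 4.8
CH₃O⁻: pKₐ(CH₃OH) ≈ 15.5
H⁻: pKₐ(H₂) ≈ 36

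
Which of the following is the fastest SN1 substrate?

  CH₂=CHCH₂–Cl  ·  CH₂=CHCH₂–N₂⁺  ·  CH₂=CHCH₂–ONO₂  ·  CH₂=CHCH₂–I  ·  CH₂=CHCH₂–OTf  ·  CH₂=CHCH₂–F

CH₂=CHCH₂–N₂⁺

The skeletons are identical, so relative rate is governed entirely by leaving-group ability.
Rank by basicity of the departing species: weakest base leaves most easily.
CH₂=CHCH₂–N₂⁺ loses N₂: no meaningful conjugate acid; N₂ departs as an exceptionally stable neutral molecule
CH₂=CHCH₂–OTf loses OTf⁻: pKₐ(CF₃SO₃H (triflic acid)) ≈ -14
CH₂=CHCH₂–I loses I⁻: pKₐ(HI) ≈ -10
CH₂=CHCH₂–Cl loses Cl⁻: pKₐ(HCl) ≈ -7
CH₂=CHCH₂–ONO₂ loses NO₃⁻: pKₐ(HNO₃) ≈ -1.3
CH₂=CHCH₂–F loses F⁻: pKₐ(HF) ≈ 3.2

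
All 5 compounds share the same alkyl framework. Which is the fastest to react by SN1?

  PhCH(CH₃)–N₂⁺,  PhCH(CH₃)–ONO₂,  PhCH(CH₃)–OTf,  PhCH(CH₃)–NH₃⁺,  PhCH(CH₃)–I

PhCH(CH₃)–N₂⁺

Same R in every case — rank the leaving groups.
A good leaving group is a weak base: the lower the pKₐ of its conjugate acid, the more readily it departs.
PhCH(CH₃)–N₂⁺ loses N₂: no meaningful conjugate acid; N₂ departs as an exceptionally stable neutral molecule
PhCH(CH₃)–OTf loses OTf⁻: pKₐ(CF₃SO₃H (triflic acid)) ≈ -14
PhCH(CH₃)–I loses I⁻: pKₐ(HI) ≈ -10
PhCH(CH₃)–ONO₂ loses NO₃⁻: pKₐ(HNO₃) ≈ -1.3
PhCH(CH₃)–NH₃⁺ loses NH₃: pKₐ(NH₄⁺) ≈ 9.2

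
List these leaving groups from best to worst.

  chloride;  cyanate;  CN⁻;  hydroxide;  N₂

N₂ > chloride > cyanate > CN⁻ > hydroxide

N₂: no meaningful conjugate acid; N₂ departs as an exceptionally stable neutral molecule
chloride: pKₐ(HCl) ≈ -7
cyanate: pKₐ(HOCN) ≈ 3.5
CN⁻: pKₐ(HCN) ≈ 9.2
hydroxide: pKₐ(H₂O) ≈ 15.7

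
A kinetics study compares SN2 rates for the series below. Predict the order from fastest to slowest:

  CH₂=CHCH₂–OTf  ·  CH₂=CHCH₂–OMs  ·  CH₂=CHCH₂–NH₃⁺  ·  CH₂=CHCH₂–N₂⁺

CH₂=CHCH₂–N₂⁺ > CH₂=CHCH₂–OTf > CH₂=CHCH₂–OMs > CH₂=CHCH₂–NH₃⁺

Identical carbon frameworks mean the comparison reduces to leaving-group quality.
A good leaving group is a weak base: the lower the pKₐ of its conjugate acid, the more readily it departs.
CH₂=CHCH₂–N₂⁺ loses N₂: no meaningful conjugate acid; N₂ departs as an exceptionally stable neutral molecule
CH₂=CHCH₂–OTf loses OTf⁻: pKₐ(CF₃SO₃H (triflic acid)) ≈ -14
CH₂=CHCH₂–OMs loses OMs⁻: pKₐ(CH₃SO₃H (MsOH)) ≈ -1.9
CH₂=CHCH₂–NH₃⁺ loses NH₃: pKₐ(NH₄⁺) ≈ 9.2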